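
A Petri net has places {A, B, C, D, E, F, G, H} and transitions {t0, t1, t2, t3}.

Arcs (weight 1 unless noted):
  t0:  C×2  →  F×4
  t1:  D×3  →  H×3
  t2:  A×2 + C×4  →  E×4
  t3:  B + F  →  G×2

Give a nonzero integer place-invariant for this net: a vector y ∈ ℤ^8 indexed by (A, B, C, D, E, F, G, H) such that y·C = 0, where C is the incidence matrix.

y = (A:2, B:0, C:0, D:0, E:1, F:0, G:0, H:0)

Incidence matrix C (rows=places, cols=transitions):
       t0   t1   t2   t3
    A   0    0   -2    0
    B   0    0    0   -1
    C  -2    0   -4    0
    D   0   -3    0    0
    E   0    0    4    0
    F   4    0    0   -1
    G   0    0    0    2
    H   0    3    0    0

Candidate y = [2, 0, 0, 0, 1, 0, 0, 0]; check y·C column-wise:
  col t0: 2·0 + 0·-2 + 1·0 + 0·4 = 0
  col t1: 2·0 + 0·-3 + 1·0 + 0·3 = 0
  col t2: 2·-2 + 0·-4 + 1·4 = 0
  col t3: 2·0 + 0·-1 + 1·0 + 0·-1 + 0·2 = 0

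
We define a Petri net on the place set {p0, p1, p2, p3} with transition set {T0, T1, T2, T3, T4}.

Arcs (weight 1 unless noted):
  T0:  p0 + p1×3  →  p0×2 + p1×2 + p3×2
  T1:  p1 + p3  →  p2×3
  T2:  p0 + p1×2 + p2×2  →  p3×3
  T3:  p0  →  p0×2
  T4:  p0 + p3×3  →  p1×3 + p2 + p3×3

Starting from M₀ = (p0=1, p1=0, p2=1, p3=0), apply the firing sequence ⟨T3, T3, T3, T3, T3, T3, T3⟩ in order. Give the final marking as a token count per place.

step 1: fire T3:  (p0=1, p1=0, p2=1, p3=0) → (p0=2, p1=0, p2=1, p3=0)
step 2: fire T3:  (p0=2, p1=0, p2=1, p3=0) → (p0=3, p1=0, p2=1, p3=0)
step 3: fire T3:  (p0=3, p1=0, p2=1, p3=0) → (p0=4, p1=0, p2=1, p3=0)
step 4: fire T3:  (p0=4, p1=0, p2=1, p3=0) → (p0=5, p1=0, p2=1, p3=0)
step 5: fire T3:  (p0=5, p1=0, p2=1, p3=0) → (p0=6, p1=0, p2=1, p3=0)
step 6: fire T3:  (p0=6, p1=0, p2=1, p3=0) → (p0=7, p1=0, p2=1, p3=0)
step 7: fire T3:  (p0=7, p1=0, p2=1, p3=0) → (p0=8, p1=0, p2=1, p3=0)

(p0=8, p1=0, p2=1, p3=0)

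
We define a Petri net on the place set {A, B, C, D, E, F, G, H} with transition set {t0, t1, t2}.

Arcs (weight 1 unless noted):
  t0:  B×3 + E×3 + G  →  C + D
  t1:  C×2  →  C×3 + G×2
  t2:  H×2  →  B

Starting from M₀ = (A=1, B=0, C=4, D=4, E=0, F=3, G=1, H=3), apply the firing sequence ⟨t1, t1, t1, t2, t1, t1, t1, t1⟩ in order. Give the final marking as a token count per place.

(A=1, B=1, C=11, D=4, E=0, F=3, G=15, H=1)

step 1: fire t1:  (A=1, B=0, C=4, D=4, E=0, F=3, G=1, H=3) → (A=1, B=0, C=5, D=4, E=0, F=3, G=3, H=3)
step 2: fire t1:  (A=1, B=0, C=5, D=4, E=0, F=3, G=3, H=3) → (A=1, B=0, C=6, D=4, E=0, F=3, G=5, H=3)
step 3: fire t1:  (A=1, B=0, C=6, D=4, E=0, F=3, G=5, H=3) → (A=1, B=0, C=7, D=4, E=0, F=3, G=7, H=3)
step 4: fire t2:  (A=1, B=0, C=7, D=4, E=0, F=3, G=7, H=3) → (A=1, B=1, C=7, D=4, E=0, F=3, G=7, H=1)
step 5: fire t1:  (A=1, B=1, C=7, D=4, E=0, F=3, G=7, H=1) → (A=1, B=1, C=8, D=4, E=0, F=3, G=9, H=1)
step 6: fire t1:  (A=1, B=1, C=8, D=4, E=0, F=3, G=9, H=1) → (A=1, B=1, C=9, D=4, E=0, F=3, G=11, H=1)
step 7: fire t1:  (A=1, B=1, C=9, D=4, E=0, F=3, G=11, H=1) → (A=1, B=1, C=10, D=4, E=0, F=3, G=13, H=1)
step 8: fire t1:  (A=1, B=1, C=10, D=4, E=0, F=3, G=13, H=1) → (A=1, B=1, C=11, D=4, E=0, F=3, G=15, H=1)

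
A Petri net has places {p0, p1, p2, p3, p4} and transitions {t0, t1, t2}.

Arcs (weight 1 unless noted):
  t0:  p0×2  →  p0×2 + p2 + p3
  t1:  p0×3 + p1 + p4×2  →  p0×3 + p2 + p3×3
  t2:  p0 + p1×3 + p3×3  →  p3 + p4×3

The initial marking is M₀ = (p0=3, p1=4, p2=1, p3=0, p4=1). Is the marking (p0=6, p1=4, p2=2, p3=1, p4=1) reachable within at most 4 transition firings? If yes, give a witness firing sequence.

depth 0: 1 marking
depth 1: 2 markings reached so far
depth 2: 3 markings reached so far
depth 3: 4 markings reached so far
depth 4: 6 markings reached so far
target is not among the 6 markings reachable within 4 steps

NO — not reachable within 4 firings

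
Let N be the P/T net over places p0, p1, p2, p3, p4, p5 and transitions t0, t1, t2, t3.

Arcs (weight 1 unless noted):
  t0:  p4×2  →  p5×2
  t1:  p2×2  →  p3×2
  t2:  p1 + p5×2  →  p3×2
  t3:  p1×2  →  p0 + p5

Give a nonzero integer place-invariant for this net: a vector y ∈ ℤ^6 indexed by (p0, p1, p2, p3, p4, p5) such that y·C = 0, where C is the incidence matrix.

Incidence matrix C (rows=places, cols=transitions):
       t0   t1   t2   t3
   p0   0    0    0    1
   p1   0    0   -1   -2
   p2   0   -2    0    0
   p3   0    2    2    0
   p4  -2    0    0    0
   p5   2    0   -2    1

Candidate y = [4, 2, 1, 1, 0, 0]; check y·C column-wise:
  col t0: 4·0 + 2·0 + 1·0 + 1·0 + 0·-2 + 0·2 = 0
  col t1: 4·0 + 2·0 + 1·-2 + 1·2 = 0
  col t2: 4·0 + 2·-1 + 1·0 + 1·2 + 0·-2 = 0
  col t3: 4·1 + 2·-2 + 1·0 + 1·0 + 0·1 = 0

y = (p0:4, p1:2, p2:1, p3:1, p4:0, p5:0)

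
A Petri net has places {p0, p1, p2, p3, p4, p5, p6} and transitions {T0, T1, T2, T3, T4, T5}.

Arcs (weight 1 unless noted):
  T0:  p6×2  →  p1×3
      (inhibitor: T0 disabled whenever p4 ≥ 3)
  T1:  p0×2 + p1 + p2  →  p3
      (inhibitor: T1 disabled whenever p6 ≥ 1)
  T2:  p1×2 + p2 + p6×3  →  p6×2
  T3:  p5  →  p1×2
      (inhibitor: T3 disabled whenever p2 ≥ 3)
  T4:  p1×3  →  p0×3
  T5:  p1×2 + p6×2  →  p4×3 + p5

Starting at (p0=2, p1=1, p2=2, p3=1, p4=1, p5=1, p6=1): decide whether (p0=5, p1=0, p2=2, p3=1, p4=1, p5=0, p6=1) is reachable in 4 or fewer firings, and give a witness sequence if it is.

step 1: fire T3:  (p0=2, p1=1, p2=2, p3=1, p4=1, p5=1, p6=1) → (p0=2, p1=3, p2=2, p3=1, p4=1, p5=0, p6=1)
step 2: fire T4:  (p0=2, p1=3, p2=2, p3=1, p4=1, p5=0, p6=1) → (p0=5, p1=0, p2=2, p3=1, p4=1, p5=0, p6=1)

YES — reachable via ⟨T3, T4⟩ (2 firings)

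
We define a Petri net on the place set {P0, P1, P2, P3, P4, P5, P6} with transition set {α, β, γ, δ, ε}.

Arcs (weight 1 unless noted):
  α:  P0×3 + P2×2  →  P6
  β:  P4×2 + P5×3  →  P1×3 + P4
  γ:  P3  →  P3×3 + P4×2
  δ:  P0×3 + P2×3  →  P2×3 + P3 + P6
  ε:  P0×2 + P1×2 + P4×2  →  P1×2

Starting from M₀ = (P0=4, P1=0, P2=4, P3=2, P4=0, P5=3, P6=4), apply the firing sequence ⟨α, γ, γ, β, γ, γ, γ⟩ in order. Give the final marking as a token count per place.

(P0=1, P1=3, P2=2, P3=12, P4=9, P5=0, P6=5)

step 1: fire α:  (P0=4, P1=0, P2=4, P3=2, P4=0, P5=3, P6=4) → (P0=1, P1=0, P2=2, P3=2, P4=0, P5=3, P6=5)
step 2: fire γ:  (P0=1, P1=0, P2=2, P3=2, P4=0, P5=3, P6=5) → (P0=1, P1=0, P2=2, P3=4, P4=2, P5=3, P6=5)
step 3: fire γ:  (P0=1, P1=0, P2=2, P3=4, P4=2, P5=3, P6=5) → (P0=1, P1=0, P2=2, P3=6, P4=4, P5=3, P6=5)
step 4: fire β:  (P0=1, P1=0, P2=2, P3=6, P4=4, P5=3, P6=5) → (P0=1, P1=3, P2=2, P3=6, P4=3, P5=0, P6=5)
step 5: fire γ:  (P0=1, P1=3, P2=2, P3=6, P4=3, P5=0, P6=5) → (P0=1, P1=3, P2=2, P3=8, P4=5, P5=0, P6=5)
step 6: fire γ:  (P0=1, P1=3, P2=2, P3=8, P4=5, P5=0, P6=5) → (P0=1, P1=3, P2=2, P3=10, P4=7, P5=0, P6=5)
step 7: fire γ:  (P0=1, P1=3, P2=2, P3=10, P4=7, P5=0, P6=5) → (P0=1, P1=3, P2=2, P3=12, P4=9, P5=0, P6=5)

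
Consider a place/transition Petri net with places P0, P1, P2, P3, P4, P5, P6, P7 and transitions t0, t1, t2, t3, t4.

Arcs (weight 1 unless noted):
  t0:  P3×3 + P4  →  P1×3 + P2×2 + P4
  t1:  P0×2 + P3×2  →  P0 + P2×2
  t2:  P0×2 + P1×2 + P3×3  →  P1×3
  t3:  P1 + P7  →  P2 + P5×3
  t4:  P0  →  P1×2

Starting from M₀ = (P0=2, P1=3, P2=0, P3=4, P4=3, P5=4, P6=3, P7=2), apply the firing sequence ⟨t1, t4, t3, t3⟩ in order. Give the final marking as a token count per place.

step 1: fire t1:  (P0=2, P1=3, P2=0, P3=4, P4=3, P5=4, P6=3, P7=2) → (P0=1, P1=3, P2=2, P3=2, P4=3, P5=4, P6=3, P7=2)
step 2: fire t4:  (P0=1, P1=3, P2=2, P3=2, P4=3, P5=4, P6=3, P7=2) → (P0=0, P1=5, P2=2, P3=2, P4=3, P5=4, P6=3, P7=2)
step 3: fire t3:  (P0=0, P1=5, P2=2, P3=2, P4=3, P5=4, P6=3, P7=2) → (P0=0, P1=4, P2=3, P3=2, P4=3, P5=7, P6=3, P7=1)
step 4: fire t3:  (P0=0, P1=4, P2=3, P3=2, P4=3, P5=7, P6=3, P7=1) → (P0=0, P1=3, P2=4, P3=2, P4=3, P5=10, P6=3, P7=0)

(P0=0, P1=3, P2=4, P3=2, P4=3, P5=10, P6=3, P7=0)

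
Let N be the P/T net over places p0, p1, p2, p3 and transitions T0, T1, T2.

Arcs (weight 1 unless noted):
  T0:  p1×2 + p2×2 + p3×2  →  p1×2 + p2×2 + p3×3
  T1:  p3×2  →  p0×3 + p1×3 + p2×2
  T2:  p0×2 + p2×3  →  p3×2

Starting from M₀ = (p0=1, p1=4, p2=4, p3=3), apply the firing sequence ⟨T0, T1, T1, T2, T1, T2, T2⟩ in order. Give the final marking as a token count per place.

step 1: fire T0:  (p0=1, p1=4, p2=4, p3=3) → (p0=1, p1=4, p2=4, p3=4)
step 2: fire T1:  (p0=1, p1=4, p2=4, p3=4) → (p0=4, p1=7, p2=6, p3=2)
step 3: fire T1:  (p0=4, p1=7, p2=6, p3=2) → (p0=7, p1=10, p2=8, p3=0)
step 4: fire T2:  (p0=7, p1=10, p2=8, p3=0) → (p0=5, p1=10, p2=5, p3=2)
step 5: fire T1:  (p0=5, p1=10, p2=5, p3=2) → (p0=8, p1=13, p2=7, p3=0)
step 6: fire T2:  (p0=8, p1=13, p2=7, p3=0) → (p0=6, p1=13, p2=4, p3=2)
step 7: fire T2:  (p0=6, p1=13, p2=4, p3=2) → (p0=4, p1=13, p2=1, p3=4)

(p0=4, p1=13, p2=1, p3=4)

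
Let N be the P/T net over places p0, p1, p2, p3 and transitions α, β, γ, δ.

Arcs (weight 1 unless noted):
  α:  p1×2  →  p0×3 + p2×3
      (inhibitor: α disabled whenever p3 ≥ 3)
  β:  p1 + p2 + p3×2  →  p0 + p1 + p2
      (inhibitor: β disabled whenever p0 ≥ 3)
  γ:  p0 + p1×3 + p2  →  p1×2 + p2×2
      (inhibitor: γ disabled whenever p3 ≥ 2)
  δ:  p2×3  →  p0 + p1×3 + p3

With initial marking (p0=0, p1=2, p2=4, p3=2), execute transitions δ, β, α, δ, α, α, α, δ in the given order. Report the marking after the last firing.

step 1: fire δ:  (p0=0, p1=2, p2=4, p3=2) → (p0=1, p1=5, p2=1, p3=3)
step 2: fire β:  (p0=1, p1=5, p2=1, p3=3) → (p0=2, p1=5, p2=1, p3=1)
step 3: fire α:  (p0=2, p1=5, p2=1, p3=1) → (p0=5, p1=3, p2=4, p3=1)
step 4: fire δ:  (p0=5, p1=3, p2=4, p3=1) → (p0=6, p1=6, p2=1, p3=2)
step 5: fire α:  (p0=6, p1=6, p2=1, p3=2) → (p0=9, p1=4, p2=4, p3=2)
step 6: fire α:  (p0=9, p1=4, p2=4, p3=2) → (p0=12, p1=2, p2=7, p3=2)
step 7: fire α:  (p0=12, p1=2, p2=7, p3=2) → (p0=15, p1=0, p2=10, p3=2)
step 8: fire δ:  (p0=15, p1=0, p2=10, p3=2) → (p0=16, p1=3, p2=7, p3=3)

(p0=16, p1=3, p2=7, p3=3)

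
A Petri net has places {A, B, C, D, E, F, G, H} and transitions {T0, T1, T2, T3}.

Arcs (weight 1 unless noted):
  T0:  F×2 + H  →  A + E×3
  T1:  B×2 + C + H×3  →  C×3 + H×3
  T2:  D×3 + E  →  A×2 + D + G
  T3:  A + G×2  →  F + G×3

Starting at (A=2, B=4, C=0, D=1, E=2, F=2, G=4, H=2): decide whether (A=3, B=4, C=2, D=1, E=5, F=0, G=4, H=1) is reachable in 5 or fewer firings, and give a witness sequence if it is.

depth 0: 1 marking
depth 1: 3 markings reached so far
depth 2: 5 markings reached so far
depth 3: 6 markings reached so far
depth 4: 8 markings reached so far
depth 5: 9 markings reached so far
target is not among the 9 markings reachable within 5 steps

NO — not reachable within 5 firings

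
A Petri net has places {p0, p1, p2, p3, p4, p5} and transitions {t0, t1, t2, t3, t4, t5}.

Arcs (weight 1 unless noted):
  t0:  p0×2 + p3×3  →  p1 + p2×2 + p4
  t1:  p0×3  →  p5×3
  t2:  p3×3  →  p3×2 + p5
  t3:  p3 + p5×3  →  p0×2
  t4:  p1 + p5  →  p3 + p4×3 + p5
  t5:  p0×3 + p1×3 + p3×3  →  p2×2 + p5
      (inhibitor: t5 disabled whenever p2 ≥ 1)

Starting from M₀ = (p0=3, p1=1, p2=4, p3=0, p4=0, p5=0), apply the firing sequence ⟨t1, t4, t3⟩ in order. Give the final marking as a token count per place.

step 1: fire t1:  (p0=3, p1=1, p2=4, p3=0, p4=0, p5=0) → (p0=0, p1=1, p2=4, p3=0, p4=0, p5=3)
step 2: fire t4:  (p0=0, p1=1, p2=4, p3=0, p4=0, p5=3) → (p0=0, p1=0, p2=4, p3=1, p4=3, p5=3)
step 3: fire t3:  (p0=0, p1=0, p2=4, p3=1, p4=3, p5=3) → (p0=2, p1=0, p2=4, p3=0, p4=3, p5=0)

(p0=2, p1=0, p2=4, p3=0, p4=3, p5=0)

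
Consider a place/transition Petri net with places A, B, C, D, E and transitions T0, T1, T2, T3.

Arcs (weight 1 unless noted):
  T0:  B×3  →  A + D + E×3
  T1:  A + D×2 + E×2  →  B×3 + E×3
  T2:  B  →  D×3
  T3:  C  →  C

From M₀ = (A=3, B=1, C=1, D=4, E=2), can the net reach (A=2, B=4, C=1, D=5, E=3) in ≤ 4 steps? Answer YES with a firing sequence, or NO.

NO — not reachable within 4 firings

depth 0: 1 marking
depth 1: 3 markings reached so far
depth 2: 6 markings reached so far
depth 3: 10 markings reached so far
depth 4: 15 markings reached so far
target is not among the 15 markings reachable within 4 steps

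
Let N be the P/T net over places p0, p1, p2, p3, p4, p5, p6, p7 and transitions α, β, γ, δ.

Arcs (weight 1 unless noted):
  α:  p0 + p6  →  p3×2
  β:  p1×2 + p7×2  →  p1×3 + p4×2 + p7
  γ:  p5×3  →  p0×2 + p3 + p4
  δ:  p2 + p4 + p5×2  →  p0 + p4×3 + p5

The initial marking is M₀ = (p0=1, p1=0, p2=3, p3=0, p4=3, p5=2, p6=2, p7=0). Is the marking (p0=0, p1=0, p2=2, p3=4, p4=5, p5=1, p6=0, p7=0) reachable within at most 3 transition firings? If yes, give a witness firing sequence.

YES — reachable via ⟨α, δ, α⟩ (3 firings)

step 1: fire α:  (p0=1, p1=0, p2=3, p3=0, p4=3, p5=2, p6=2, p7=0) → (p0=0, p1=0, p2=3, p3=2, p4=3, p5=2, p6=1, p7=0)
step 2: fire δ:  (p0=0, p1=0, p2=3, p3=2, p4=3, p5=2, p6=1, p7=0) → (p0=1, p1=0, p2=2, p3=2, p4=5, p5=1, p6=1, p7=0)
step 3: fire α:  (p0=1, p1=0, p2=2, p3=2, p4=5, p5=1, p6=1, p7=0) → (p0=0, p1=0, p2=2, p3=4, p4=5, p5=1, p6=0, p7=0)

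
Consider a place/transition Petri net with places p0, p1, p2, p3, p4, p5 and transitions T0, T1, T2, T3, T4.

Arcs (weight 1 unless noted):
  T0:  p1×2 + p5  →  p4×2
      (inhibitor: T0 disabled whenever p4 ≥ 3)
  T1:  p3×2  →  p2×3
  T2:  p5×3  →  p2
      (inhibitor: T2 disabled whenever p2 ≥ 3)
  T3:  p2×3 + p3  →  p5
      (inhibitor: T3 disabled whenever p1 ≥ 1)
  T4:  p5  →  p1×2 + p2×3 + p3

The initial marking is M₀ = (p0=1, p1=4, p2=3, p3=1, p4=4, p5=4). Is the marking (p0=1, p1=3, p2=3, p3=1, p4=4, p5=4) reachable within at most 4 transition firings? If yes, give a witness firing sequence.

NO — not reachable within 4 firings

depth 0: 1 marking
depth 1: 2 markings reached so far
depth 2: 4 markings reached so far
depth 3: 6 markings reached so far
depth 4: 8 markings reached so far
target is not among the 8 markings reachable within 4 steps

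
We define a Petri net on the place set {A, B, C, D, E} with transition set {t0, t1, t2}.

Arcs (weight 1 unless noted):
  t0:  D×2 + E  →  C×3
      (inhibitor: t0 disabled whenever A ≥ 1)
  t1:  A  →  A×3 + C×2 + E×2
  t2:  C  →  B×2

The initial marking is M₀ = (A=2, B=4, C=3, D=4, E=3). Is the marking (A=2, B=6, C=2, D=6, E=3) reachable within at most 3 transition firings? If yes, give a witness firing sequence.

depth 0: 1 marking
depth 1: 3 markings reached so far
depth 2: 6 markings reached so far
depth 3: 10 markings reached so far
target is not among the 10 markings reachable within 3 steps

NO — not reachable within 3 firings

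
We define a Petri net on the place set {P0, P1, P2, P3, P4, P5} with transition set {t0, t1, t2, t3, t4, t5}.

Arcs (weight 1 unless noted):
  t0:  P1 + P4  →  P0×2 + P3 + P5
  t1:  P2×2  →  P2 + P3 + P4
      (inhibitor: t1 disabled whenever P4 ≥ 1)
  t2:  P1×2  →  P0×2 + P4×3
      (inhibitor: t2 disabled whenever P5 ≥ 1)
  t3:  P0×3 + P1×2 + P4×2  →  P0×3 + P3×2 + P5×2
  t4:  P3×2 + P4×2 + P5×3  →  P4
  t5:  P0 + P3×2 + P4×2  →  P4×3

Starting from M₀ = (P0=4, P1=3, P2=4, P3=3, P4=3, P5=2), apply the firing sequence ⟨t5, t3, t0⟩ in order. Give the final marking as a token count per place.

step 1: fire t5:  (P0=4, P1=3, P2=4, P3=3, P4=3, P5=2) → (P0=3, P1=3, P2=4, P3=1, P4=4, P5=2)
step 2: fire t3:  (P0=3, P1=3, P2=4, P3=1, P4=4, P5=2) → (P0=3, P1=1, P2=4, P3=3, P4=2, P5=4)
step 3: fire t0:  (P0=3, P1=1, P2=4, P3=3, P4=2, P5=4) → (P0=5, P1=0, P2=4, P3=4, P4=1, P5=5)

(P0=5, P1=0, P2=4, P3=4, P4=1, P5=5)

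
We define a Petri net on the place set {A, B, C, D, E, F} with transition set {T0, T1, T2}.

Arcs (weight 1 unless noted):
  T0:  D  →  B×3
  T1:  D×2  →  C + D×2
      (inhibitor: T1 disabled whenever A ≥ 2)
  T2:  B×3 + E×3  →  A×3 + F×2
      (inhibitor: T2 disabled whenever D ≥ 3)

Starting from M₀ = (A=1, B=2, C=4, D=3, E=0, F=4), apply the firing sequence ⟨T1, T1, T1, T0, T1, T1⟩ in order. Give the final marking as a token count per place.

step 1: fire T1:  (A=1, B=2, C=4, D=3, E=0, F=4) → (A=1, B=2, C=5, D=3, E=0, F=4)
step 2: fire T1:  (A=1, B=2, C=5, D=3, E=0, F=4) → (A=1, B=2, C=6, D=3, E=0, F=4)
step 3: fire T1:  (A=1, B=2, C=6, D=3, E=0, F=4) → (A=1, B=2, C=7, D=3, E=0, F=4)
step 4: fire T0:  (A=1, B=2, C=7, D=3, E=0, F=4) → (A=1, B=5, C=7, D=2, E=0, F=4)
step 5: fire T1:  (A=1, B=5, C=7, D=2, E=0, F=4) → (A=1, B=5, C=8, D=2, E=0, F=4)
step 6: fire T1:  (A=1, B=5, C=8, D=2, E=0, F=4) → (A=1, B=5, C=9, D=2, E=0, F=4)

(A=1, B=5, C=9, D=2, E=0, F=4)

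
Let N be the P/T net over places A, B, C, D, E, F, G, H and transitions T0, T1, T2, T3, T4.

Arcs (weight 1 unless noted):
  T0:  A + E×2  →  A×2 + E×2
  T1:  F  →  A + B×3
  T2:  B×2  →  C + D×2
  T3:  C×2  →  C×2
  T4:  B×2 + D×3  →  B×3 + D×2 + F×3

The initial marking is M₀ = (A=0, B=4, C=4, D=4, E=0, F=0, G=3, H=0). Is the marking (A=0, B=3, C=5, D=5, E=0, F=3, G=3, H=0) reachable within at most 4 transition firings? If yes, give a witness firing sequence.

step 1: fire T2:  (A=0, B=4, C=4, D=4, E=0, F=0, G=3, H=0) → (A=0, B=2, C=5, D=6, E=0, F=0, G=3, H=0)
step 2: fire T4:  (A=0, B=2, C=5, D=6, E=0, F=0, G=3, H=0) → (A=0, B=3, C=5, D=5, E=0, F=3, G=3, H=0)

YES — reachable via ⟨T2, T4⟩ (2 firings)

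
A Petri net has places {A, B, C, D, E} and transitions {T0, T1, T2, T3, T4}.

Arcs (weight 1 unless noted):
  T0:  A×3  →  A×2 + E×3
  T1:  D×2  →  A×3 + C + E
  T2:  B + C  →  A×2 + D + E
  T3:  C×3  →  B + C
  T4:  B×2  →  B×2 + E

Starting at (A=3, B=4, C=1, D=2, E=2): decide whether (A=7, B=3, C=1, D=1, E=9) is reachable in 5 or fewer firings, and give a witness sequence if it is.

YES — reachable via ⟨T0, T1, T2, T4, T4⟩ (5 firings)

step 1: fire T0:  (A=3, B=4, C=1, D=2, E=2) → (A=2, B=4, C=1, D=2, E=5)
step 2: fire T1:  (A=2, B=4, C=1, D=2, E=5) → (A=5, B=4, C=2, D=0, E=6)
step 3: fire T2:  (A=5, B=4, C=2, D=0, E=6) → (A=7, B=3, C=1, D=1, E=7)
step 4: fire T4:  (A=7, B=3, C=1, D=1, E=7) → (A=7, B=3, C=1, D=1, E=8)
step 5: fire T4:  (A=7, B=3, C=1, D=1, E=8) → (A=7, B=3, C=1, D=1, E=9)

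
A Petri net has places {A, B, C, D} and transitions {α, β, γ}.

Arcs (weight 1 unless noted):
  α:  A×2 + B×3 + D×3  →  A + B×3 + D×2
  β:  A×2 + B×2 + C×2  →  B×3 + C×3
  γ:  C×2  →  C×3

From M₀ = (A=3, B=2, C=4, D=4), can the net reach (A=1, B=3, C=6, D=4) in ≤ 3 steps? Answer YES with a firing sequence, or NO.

YES — reachable via ⟨β, γ⟩ (2 firings)

step 1: fire β:  (A=3, B=2, C=4, D=4) → (A=1, B=3, C=5, D=4)
step 2: fire γ:  (A=1, B=3, C=5, D=4) → (A=1, B=3, C=6, D=4)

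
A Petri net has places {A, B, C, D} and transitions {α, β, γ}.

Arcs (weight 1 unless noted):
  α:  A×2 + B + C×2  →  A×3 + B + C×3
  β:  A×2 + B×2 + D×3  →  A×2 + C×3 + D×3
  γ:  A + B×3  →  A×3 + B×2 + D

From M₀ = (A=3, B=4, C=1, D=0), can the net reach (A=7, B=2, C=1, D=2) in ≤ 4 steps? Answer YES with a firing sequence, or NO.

YES — reachable via ⟨γ, γ⟩ (2 firings)

step 1: fire γ:  (A=3, B=4, C=1, D=0) → (A=5, B=3, C=1, D=1)
step 2: fire γ:  (A=5, B=3, C=1, D=1) → (A=7, B=2, C=1, D=2)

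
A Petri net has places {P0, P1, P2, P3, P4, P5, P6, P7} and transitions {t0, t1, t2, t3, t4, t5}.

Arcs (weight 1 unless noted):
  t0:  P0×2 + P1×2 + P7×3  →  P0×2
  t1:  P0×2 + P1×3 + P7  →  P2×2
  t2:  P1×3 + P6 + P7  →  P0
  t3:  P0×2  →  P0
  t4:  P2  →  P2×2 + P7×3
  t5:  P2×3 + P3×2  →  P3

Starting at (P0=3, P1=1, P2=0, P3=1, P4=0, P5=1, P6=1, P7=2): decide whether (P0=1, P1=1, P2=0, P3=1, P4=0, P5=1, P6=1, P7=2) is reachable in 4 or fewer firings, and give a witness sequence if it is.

YES — reachable via ⟨t3, t3⟩ (2 firings)

step 1: fire t3:  (P0=3, P1=1, P2=0, P3=1, P4=0, P5=1, P6=1, P7=2) → (P0=2, P1=1, P2=0, P3=1, P4=0, P5=1, P6=1, P7=2)
step 2: fire t3:  (P0=2, P1=1, P2=0, P3=1, P4=0, P5=1, P6=1, P7=2) → (P0=1, P1=1, P2=0, P3=1, P4=0, P5=1, P6=1, P7=2)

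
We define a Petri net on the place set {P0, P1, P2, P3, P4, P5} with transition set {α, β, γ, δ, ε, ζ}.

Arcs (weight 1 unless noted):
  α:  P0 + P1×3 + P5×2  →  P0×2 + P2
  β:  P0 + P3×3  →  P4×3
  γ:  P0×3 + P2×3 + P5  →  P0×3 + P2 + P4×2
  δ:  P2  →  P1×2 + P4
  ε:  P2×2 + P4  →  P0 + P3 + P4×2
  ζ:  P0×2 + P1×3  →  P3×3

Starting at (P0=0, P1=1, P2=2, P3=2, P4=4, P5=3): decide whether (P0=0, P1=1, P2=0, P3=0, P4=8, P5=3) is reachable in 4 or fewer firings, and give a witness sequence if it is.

YES — reachable via ⟨ε, β⟩ (2 firings)

step 1: fire ε:  (P0=0, P1=1, P2=2, P3=2, P4=4, P5=3) → (P0=1, P1=1, P2=0, P3=3, P4=5, P5=3)
step 2: fire β:  (P0=1, P1=1, P2=0, P3=3, P4=5, P5=3) → (P0=0, P1=1, P2=0, P3=0, P4=8, P5=3)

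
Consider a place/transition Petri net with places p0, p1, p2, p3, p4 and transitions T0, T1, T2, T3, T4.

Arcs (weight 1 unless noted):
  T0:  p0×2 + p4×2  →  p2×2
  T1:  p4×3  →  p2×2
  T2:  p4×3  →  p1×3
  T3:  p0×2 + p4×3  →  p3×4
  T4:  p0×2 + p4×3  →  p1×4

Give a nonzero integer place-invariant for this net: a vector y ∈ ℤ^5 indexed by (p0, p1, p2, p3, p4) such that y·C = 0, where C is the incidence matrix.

y = (p0:1, p1:2, p2:3, p3:2, p4:2)

Incidence matrix C (rows=places, cols=transitions):
       T0   T1   T2   T3   T4
   p0  -2    0    0   -2   -2
   p1   0    0    3    0    4
   p2   2    2    0    0    0
   p3   0    0    0    4    0
   p4  -2   -3   -3   -3   -3

Candidate y = [1, 2, 3, 2, 2]; check y·C column-wise:
  col T0: 1·-2 + 2·0 + 3·2 + 2·0 + 2·-2 = 0
  col T1: 1·0 + 2·0 + 3·2 + 2·0 + 2·-3 = 0
  col T2: 1·0 + 2·3 + 3·0 + 2·0 + 2·-3 = 0
  col T3: 1·-2 + 2·0 + 3·0 + 2·4 + 2·-3 = 0
  col T4: 1·-2 + 2·4 + 3·0 + 2·0 + 2·-3 = 0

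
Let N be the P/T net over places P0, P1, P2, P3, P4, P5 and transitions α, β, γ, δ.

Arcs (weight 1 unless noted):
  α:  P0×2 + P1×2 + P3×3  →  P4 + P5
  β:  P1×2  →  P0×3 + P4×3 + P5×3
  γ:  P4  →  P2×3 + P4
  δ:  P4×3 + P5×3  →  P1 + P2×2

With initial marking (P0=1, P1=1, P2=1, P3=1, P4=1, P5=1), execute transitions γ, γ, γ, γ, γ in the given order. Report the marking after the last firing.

(P0=1, P1=1, P2=16, P3=1, P4=1, P5=1)

step 1: fire γ:  (P0=1, P1=1, P2=1, P3=1, P4=1, P5=1) → (P0=1, P1=1, P2=4, P3=1, P4=1, P5=1)
step 2: fire γ:  (P0=1, P1=1, P2=4, P3=1, P4=1, P5=1) → (P0=1, P1=1, P2=7, P3=1, P4=1, P5=1)
step 3: fire γ:  (P0=1, P1=1, P2=7, P3=1, P4=1, P5=1) → (P0=1, P1=1, P2=10, P3=1, P4=1, P5=1)
step 4: fire γ:  (P0=1, P1=1, P2=10, P3=1, P4=1, P5=1) → (P0=1, P1=1, P2=13, P3=1, P4=1, P5=1)
step 5: fire γ:  (P0=1, P1=1, P2=13, P3=1, P4=1, P5=1) → (P0=1, P1=1, P2=16, P3=1, P4=1, P5=1)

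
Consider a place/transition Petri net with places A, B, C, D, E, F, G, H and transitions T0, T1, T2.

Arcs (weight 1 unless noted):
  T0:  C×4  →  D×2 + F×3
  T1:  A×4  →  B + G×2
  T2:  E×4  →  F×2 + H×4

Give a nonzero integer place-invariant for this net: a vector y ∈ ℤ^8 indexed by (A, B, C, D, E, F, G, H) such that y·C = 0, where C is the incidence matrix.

Incidence matrix C (rows=places, cols=transitions):
       T0   T1   T2
    A   0   -4    0
    B   0    1    0
    C  -4    0    0
    D   2    0    0
    E   0    0   -4
    F   3    0    2
    G   0    2    0
    H   0    0    4

Candidate y = [1, 4, 0, 0, 0, 0, 0, 0]; check y·C column-wise:
  col T0: 1·0 + 4·0 + 0·-4 + 0·2 + 0·3 = 0
  col T1: 1·-4 + 4·1 + 0·2 = 0
  col T2: 1·0 + 4·0 + 0·-4 + 0·2 + 0·4 = 0

y = (A:1, B:4, C:0, D:0, E:0, F:0, G:0, H:0)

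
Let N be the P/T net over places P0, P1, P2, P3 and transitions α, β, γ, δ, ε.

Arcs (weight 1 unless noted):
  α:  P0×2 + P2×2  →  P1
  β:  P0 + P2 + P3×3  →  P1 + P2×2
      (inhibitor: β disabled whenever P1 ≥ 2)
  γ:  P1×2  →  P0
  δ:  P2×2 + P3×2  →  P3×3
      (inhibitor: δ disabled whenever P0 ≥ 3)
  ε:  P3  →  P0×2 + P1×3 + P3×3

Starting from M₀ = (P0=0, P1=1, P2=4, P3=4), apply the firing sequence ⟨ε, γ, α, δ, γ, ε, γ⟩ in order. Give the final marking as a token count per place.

step 1: fire ε:  (P0=0, P1=1, P2=4, P3=4) → (P0=2, P1=4, P2=4, P3=6)
step 2: fire γ:  (P0=2, P1=4, P2=4, P3=6) → (P0=3, P1=2, P2=4, P3=6)
step 3: fire α:  (P0=3, P1=2, P2=4, P3=6) → (P0=1, P1=3, P2=2, P3=6)
step 4: fire δ:  (P0=1, P1=3, P2=2, P3=6) → (P0=1, P1=3, P2=0, P3=7)
step 5: fire γ:  (P0=1, P1=3, P2=0, P3=7) → (P0=2, P1=1, P2=0, P3=7)
step 6: fire ε:  (P0=2, P1=1, P2=0, P3=7) → (P0=4, P1=4, P2=0, P3=9)
step 7: fire γ:  (P0=4, P1=4, P2=0, P3=9) → (P0=5, P1=2, P2=0, P3=9)

(P0=5, P1=2, P2=0, P3=9)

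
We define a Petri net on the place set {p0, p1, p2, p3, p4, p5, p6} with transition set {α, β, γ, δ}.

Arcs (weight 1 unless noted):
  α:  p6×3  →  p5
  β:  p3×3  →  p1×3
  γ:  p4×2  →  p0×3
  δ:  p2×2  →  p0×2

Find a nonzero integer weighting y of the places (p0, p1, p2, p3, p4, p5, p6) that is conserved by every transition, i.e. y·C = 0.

Incidence matrix C (rows=places, cols=transitions):
        α    β    γ    δ
   p0   0    0    3    2
   p1   0    3    0    0
   p2   0    0    0   -2
   p3   0   -3    0    0
   p4   0    0   -2    0
   p5   1    0    0    0
   p6  -3    0    0    0

Candidate y = [0, 1, 0, 1, 0, 0, 0]; check y·C column-wise:
  col α: 1·0 + 1·0 + 0·1 + 0·-3 = 0
  col β: 1·3 + 1·-3 = 0
  col γ: 0·3 + 1·0 + 1·0 + 0·-2 = 0
  col δ: 0·2 + 1·0 + 0·-2 + 1·0 = 0

y = (p0:0, p1:1, p2:0, p3:1, p4:0, p5:0, p6:0)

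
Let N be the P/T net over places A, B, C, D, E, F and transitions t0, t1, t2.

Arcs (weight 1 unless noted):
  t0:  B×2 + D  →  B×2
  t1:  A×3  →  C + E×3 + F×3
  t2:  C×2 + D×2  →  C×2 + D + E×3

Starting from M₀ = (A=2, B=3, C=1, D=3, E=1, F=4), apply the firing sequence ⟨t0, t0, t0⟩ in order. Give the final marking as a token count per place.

(A=2, B=3, C=1, D=0, E=1, F=4)

step 1: fire t0:  (A=2, B=3, C=1, D=3, E=1, F=4) → (A=2, B=3, C=1, D=2, E=1, F=4)
step 2: fire t0:  (A=2, B=3, C=1, D=2, E=1, F=4) → (A=2, B=3, C=1, D=1, E=1, F=4)
step 3: fire t0:  (A=2, B=3, C=1, D=1, E=1, F=4) → (A=2, B=3, C=1, D=0, E=1, F=4)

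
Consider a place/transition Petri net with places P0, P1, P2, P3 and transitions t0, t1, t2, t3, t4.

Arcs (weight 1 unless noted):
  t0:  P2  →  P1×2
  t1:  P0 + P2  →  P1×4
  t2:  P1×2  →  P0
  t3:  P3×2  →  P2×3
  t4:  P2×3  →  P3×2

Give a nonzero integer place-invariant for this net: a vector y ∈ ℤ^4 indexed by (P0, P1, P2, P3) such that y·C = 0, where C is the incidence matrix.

y = (P0:2, P1:1, P2:2, P3:3)

Incidence matrix C (rows=places, cols=transitions):
       t0   t1   t2   t3   t4
   P0   0   -1    1    0    0
   P1   2    4   -2    0    0
   P2  -1   -1    0    3   -3
   P3   0    0    0   -2    2

Candidate y = [2, 1, 2, 3]; check y·C column-wise:
  col t0: 2·0 + 1·2 + 2·-1 + 3·0 = 0
  col t1: 2·-1 + 1·4 + 2·-1 + 3·0 = 0
  col t2: 2·1 + 1·-2 + 2·0 + 3·0 = 0
  col t3: 2·0 + 1·0 + 2·3 + 3·-2 = 0
  col t4: 2·0 + 1·0 + 2·-3 + 3·2 = 0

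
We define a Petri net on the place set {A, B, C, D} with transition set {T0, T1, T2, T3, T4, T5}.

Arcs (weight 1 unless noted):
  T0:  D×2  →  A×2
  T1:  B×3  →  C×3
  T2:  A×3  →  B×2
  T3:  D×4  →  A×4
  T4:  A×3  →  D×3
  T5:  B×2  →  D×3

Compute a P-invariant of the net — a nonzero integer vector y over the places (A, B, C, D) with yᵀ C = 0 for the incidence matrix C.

Incidence matrix C (rows=places, cols=transitions):
       T0   T1   T2   T3   T4   T5
    A   2    0   -3    4   -3    0
    B   0   -3    2    0    0   -2
    C   0    3    0    0    0    0
    D  -2    0    0   -4    3    3

Candidate y = [2, 3, 3, 2]; check y·C column-wise:
  col T0: 2·2 + 3·0 + 3·0 + 2·-2 = 0
  col T1: 2·0 + 3·-3 + 3·3 + 2·0 = 0
  col T2: 2·-3 + 3·2 + 3·0 + 2·0 = 0
  col T3: 2·4 + 3·0 + 3·0 + 2·-4 = 0
  col T4: 2·-3 + 3·0 + 3·0 + 2·3 = 0
  col T5: 2·0 + 3·-2 + 3·0 + 2·3 = 0

y = (A:2, B:3, C:3, D:2)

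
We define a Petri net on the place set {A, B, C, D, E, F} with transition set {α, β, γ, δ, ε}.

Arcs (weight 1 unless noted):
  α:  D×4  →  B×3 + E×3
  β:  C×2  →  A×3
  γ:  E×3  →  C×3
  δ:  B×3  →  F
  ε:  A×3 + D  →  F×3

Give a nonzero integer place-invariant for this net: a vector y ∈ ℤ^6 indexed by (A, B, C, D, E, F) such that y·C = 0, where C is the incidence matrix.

Incidence matrix C (rows=places, cols=transitions):
        α    β    γ    δ    ε
    A   0    3    0    0   -3
    B   3    0    0   -3    0
    C   0   -2    3    0    0
    D  -4    0    0    0   -1
    E   3    0   -3    0    0
    F   0    0    0    1    3

Candidate y = [2, 1, 3, 3, 3, 3]; check y·C column-wise:
  col α: 2·0 + 1·3 + 3·0 + 3·-4 + 3·3 + 3·0 = 0
  col β: 2·3 + 1·0 + 3·-2 + 3·0 + 3·0 + 3·0 = 0
  col γ: 2·0 + 1·0 + 3·3 + 3·0 + 3·-3 + 3·0 = 0
  col δ: 2·0 + 1·-3 + 3·0 + 3·0 + 3·0 + 3·1 = 0
  col ε: 2·-3 + 1·0 + 3·0 + 3·-1 + 3·0 + 3·3 = 0

y = (A:2, B:1, C:3, D:3, E:3, F:3)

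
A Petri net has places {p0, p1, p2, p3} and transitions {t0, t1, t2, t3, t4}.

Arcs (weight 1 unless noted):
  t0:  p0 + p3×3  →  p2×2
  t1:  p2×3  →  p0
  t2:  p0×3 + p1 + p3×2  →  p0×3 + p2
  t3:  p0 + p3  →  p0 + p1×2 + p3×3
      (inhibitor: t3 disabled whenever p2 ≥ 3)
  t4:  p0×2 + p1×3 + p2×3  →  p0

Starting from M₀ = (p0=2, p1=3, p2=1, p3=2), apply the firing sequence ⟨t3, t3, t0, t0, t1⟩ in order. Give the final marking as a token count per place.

step 1: fire t3:  (p0=2, p1=3, p2=1, p3=2) → (p0=2, p1=5, p2=1, p3=4)
step 2: fire t3:  (p0=2, p1=5, p2=1, p3=4) → (p0=2, p1=7, p2=1, p3=6)
step 3: fire t0:  (p0=2, p1=7, p2=1, p3=6) → (p0=1, p1=7, p2=3, p3=3)
step 4: fire t0:  (p0=1, p1=7, p2=3, p3=3) → (p0=0, p1=7, p2=5, p3=0)
step 5: fire t1:  (p0=0, p1=7, p2=5, p3=0) → (p0=1, p1=7, p2=2, p3=0)

(p0=1, p1=7, p2=2, p3=0)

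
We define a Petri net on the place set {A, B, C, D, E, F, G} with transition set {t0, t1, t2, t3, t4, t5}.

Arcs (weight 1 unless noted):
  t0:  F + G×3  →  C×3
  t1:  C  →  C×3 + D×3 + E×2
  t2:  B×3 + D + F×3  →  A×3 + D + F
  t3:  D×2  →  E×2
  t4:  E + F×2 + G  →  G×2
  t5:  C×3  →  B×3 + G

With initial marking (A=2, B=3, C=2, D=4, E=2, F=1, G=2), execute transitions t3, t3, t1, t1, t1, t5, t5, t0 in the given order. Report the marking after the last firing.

step 1: fire t3:  (A=2, B=3, C=2, D=4, E=2, F=1, G=2) → (A=2, B=3, C=2, D=2, E=4, F=1, G=2)
step 2: fire t3:  (A=2, B=3, C=2, D=2, E=4, F=1, G=2) → (A=2, B=3, C=2, D=0, E=6, F=1, G=2)
step 3: fire t1:  (A=2, B=3, C=2, D=0, E=6, F=1, G=2) → (A=2, B=3, C=4, D=3, E=8, F=1, G=2)
step 4: fire t1:  (A=2, B=3, C=4, D=3, E=8, F=1, G=2) → (A=2, B=3, C=6, D=6, E=10, F=1, G=2)
step 5: fire t1:  (A=2, B=3, C=6, D=6, E=10, F=1, G=2) → (A=2, B=3, C=8, D=9, E=12, F=1, G=2)
step 6: fire t5:  (A=2, B=3, C=8, D=9, E=12, F=1, G=2) → (A=2, B=6, C=5, D=9, E=12, F=1, G=3)
step 7: fire t5:  (A=2, B=6, C=5, D=9, E=12, F=1, G=3) → (A=2, B=9, C=2, D=9, E=12, F=1, G=4)
step 8: fire t0:  (A=2, B=9, C=2, D=9, E=12, F=1, G=4) → (A=2, B=9, C=5, D=9, E=12, F=0, G=1)

(A=2, B=9, C=5, D=9, E=12, F=0, G=1)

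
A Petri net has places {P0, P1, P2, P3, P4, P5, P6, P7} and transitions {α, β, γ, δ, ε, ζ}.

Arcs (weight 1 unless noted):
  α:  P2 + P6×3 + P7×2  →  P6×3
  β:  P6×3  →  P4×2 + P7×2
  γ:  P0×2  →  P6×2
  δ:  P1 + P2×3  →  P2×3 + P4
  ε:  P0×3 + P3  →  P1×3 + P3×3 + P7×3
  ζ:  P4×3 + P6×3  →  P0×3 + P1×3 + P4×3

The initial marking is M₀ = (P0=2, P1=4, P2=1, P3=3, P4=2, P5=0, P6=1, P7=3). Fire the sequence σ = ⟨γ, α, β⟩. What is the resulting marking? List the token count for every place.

step 1: fire γ:  (P0=2, P1=4, P2=1, P3=3, P4=2, P5=0, P6=1, P7=3) → (P0=0, P1=4, P2=1, P3=3, P4=2, P5=0, P6=3, P7=3)
step 2: fire α:  (P0=0, P1=4, P2=1, P3=3, P4=2, P5=0, P6=3, P7=3) → (P0=0, P1=4, P2=0, P3=3, P4=2, P5=0, P6=3, P7=1)
step 3: fire β:  (P0=0, P1=4, P2=0, P3=3, P4=2, P5=0, P6=3, P7=1) → (P0=0, P1=4, P2=0, P3=3, P4=4, P5=0, P6=0, P7=3)

(P0=0, P1=4, P2=0, P3=3, P4=4, P5=0, P6=0, P7=3)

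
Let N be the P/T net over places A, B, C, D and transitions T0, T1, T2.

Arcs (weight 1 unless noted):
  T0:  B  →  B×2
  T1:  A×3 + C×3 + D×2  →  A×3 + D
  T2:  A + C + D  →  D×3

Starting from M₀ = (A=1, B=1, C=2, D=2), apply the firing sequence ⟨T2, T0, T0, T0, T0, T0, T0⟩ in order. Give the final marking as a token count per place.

step 1: fire T2:  (A=1, B=1, C=2, D=2) → (A=0, B=1, C=1, D=4)
step 2: fire T0:  (A=0, B=1, C=1, D=4) → (A=0, B=2, C=1, D=4)
step 3: fire T0:  (A=0, B=2, C=1, D=4) → (A=0, B=3, C=1, D=4)
step 4: fire T0:  (A=0, B=3, C=1, D=4) → (A=0, B=4, C=1, D=4)
step 5: fire T0:  (A=0, B=4, C=1, D=4) → (A=0, B=5, C=1, D=4)
step 6: fire T0:  (A=0, B=5, C=1, D=4) → (A=0, B=6, C=1, D=4)
step 7: fire T0:  (A=0, B=6, C=1, D=4) → (A=0, B=7, C=1, D=4)

(A=0, B=7, C=1, D=4)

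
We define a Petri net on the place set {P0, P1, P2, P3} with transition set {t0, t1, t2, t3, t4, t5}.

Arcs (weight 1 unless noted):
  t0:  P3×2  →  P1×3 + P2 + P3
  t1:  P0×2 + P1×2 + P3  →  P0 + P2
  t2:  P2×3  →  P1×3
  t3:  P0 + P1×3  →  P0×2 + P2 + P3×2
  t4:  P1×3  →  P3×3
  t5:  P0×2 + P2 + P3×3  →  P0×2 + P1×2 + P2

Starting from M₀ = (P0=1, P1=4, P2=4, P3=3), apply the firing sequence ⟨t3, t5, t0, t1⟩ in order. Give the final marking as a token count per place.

(P0=1, P1=4, P2=7, P3=0)

step 1: fire t3:  (P0=1, P1=4, P2=4, P3=3) → (P0=2, P1=1, P2=5, P3=5)
step 2: fire t5:  (P0=2, P1=1, P2=5, P3=5) → (P0=2, P1=3, P2=5, P3=2)
step 3: fire t0:  (P0=2, P1=3, P2=5, P3=2) → (P0=2, P1=6, P2=6, P3=1)
step 4: fire t1:  (P0=2, P1=6, P2=6, P3=1) → (P0=1, P1=4, P2=7, P3=0)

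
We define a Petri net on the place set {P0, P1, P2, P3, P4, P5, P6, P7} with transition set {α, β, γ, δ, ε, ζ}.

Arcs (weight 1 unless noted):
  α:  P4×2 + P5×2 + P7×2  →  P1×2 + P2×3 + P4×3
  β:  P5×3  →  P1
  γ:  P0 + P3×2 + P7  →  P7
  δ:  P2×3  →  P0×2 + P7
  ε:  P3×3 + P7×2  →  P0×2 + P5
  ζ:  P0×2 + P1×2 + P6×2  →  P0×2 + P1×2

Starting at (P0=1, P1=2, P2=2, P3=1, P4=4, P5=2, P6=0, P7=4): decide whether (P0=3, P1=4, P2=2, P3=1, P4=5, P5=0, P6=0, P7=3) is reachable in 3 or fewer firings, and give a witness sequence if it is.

step 1: fire α:  (P0=1, P1=2, P2=2, P3=1, P4=4, P5=2, P6=0, P7=4) → (P0=1, P1=4, P2=5, P3=1, P4=5, P5=0, P6=0, P7=2)
step 2: fire δ:  (P0=1, P1=4, P2=5, P3=1, P4=5, P5=0, P6=0, P7=2) → (P0=3, P1=4, P2=2, P3=1, P4=5, P5=0, P6=0, P7=3)

YES — reachable via ⟨α, δ⟩ (2 firings)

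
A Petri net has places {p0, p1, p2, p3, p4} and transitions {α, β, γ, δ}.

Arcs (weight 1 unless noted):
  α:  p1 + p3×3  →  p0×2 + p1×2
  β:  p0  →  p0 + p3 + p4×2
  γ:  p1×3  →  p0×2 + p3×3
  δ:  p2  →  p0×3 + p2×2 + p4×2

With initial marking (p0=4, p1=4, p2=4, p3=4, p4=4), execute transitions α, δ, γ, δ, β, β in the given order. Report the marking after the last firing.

step 1: fire α:  (p0=4, p1=4, p2=4, p3=4, p4=4) → (p0=6, p1=5, p2=4, p3=1, p4=4)
step 2: fire δ:  (p0=6, p1=5, p2=4, p3=1, p4=4) → (p0=9, p1=5, p2=5, p3=1, p4=6)
step 3: fire γ:  (p0=9, p1=5, p2=5, p3=1, p4=6) → (p0=11, p1=2, p2=5, p3=4, p4=6)
step 4: fire δ:  (p0=11, p1=2, p2=5, p3=4, p4=6) → (p0=14, p1=2, p2=6, p3=4, p4=8)
step 5: fire β:  (p0=14, p1=2, p2=6, p3=4, p4=8) → (p0=14, p1=2, p2=6, p3=5, p4=10)
step 6: fire β:  (p0=14, p1=2, p2=6, p3=5, p4=10) → (p0=14, p1=2, p2=6, p3=6, p4=12)

(p0=14, p1=2, p2=6, p3=6, p4=12)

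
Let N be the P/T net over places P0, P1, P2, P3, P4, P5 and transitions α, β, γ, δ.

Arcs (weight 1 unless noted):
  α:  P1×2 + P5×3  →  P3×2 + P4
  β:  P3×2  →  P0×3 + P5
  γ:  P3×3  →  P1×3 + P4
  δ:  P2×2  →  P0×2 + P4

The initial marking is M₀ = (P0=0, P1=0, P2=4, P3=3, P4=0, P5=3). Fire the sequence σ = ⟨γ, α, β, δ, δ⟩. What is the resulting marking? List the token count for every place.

(P0=7, P1=1, P2=0, P3=0, P4=4, P5=1)

step 1: fire γ:  (P0=0, P1=0, P2=4, P3=3, P4=0, P5=3) → (P0=0, P1=3, P2=4, P3=0, P4=1, P5=3)
step 2: fire α:  (P0=0, P1=3, P2=4, P3=0, P4=1, P5=3) → (P0=0, P1=1, P2=4, P3=2, P4=2, P5=0)
step 3: fire β:  (P0=0, P1=1, P2=4, P3=2, P4=2, P5=0) → (P0=3, P1=1, P2=4, P3=0, P4=2, P5=1)
step 4: fire δ:  (P0=3, P1=1, P2=4, P3=0, P4=2, P5=1) → (P0=5, P1=1, P2=2, P3=0, P4=3, P5=1)
step 5: fire δ:  (P0=5, P1=1, P2=2, P3=0, P4=3, P5=1) → (P0=7, P1=1, P2=0, P3=0, P4=4, P5=1)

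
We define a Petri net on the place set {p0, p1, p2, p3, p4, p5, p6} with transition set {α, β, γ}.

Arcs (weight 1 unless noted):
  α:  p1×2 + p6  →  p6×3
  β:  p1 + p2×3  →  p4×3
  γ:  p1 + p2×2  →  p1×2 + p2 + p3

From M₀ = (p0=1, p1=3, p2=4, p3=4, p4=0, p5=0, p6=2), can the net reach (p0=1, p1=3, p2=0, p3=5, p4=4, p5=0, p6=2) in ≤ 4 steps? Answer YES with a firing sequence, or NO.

depth 0: 1 marking
depth 1: 4 markings reached so far
depth 2: 8 markings reached so far
depth 3: 12 markings reached so far
depth 4: 14 markings reached so far
target is not among the 14 markings reachable within 4 steps

NO — not reachable within 4 firings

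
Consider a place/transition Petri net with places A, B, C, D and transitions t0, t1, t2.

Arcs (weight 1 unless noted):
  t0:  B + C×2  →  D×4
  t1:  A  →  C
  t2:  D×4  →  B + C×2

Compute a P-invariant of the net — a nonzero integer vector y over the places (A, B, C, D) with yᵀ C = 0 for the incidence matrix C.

y = (A:1, B:-2, C:1, D:0)

Incidence matrix C (rows=places, cols=transitions):
       t0   t1   t2
    A   0   -1    0
    B  -1    0    1
    C  -2    1    2
    D   4    0   -4

Candidate y = [1, -2, 1, 0]; check y·C column-wise:
  col t0: 1·0 + -2·-1 + 1·-2 + 0·4 = 0
  col t1: 1·-1 + -2·0 + 1·1 = 0
  col t2: 1·0 + -2·1 + 1·2 + 0·-4 = 0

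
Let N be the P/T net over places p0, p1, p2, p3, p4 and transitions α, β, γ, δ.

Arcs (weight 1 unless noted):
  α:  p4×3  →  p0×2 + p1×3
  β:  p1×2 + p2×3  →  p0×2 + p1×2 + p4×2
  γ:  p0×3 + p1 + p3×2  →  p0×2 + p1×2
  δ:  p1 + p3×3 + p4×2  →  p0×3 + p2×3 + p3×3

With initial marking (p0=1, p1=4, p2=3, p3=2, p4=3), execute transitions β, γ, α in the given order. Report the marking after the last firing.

step 1: fire β:  (p0=1, p1=4, p2=3, p3=2, p4=3) → (p0=3, p1=4, p2=0, p3=2, p4=5)
step 2: fire γ:  (p0=3, p1=4, p2=0, p3=2, p4=5) → (p0=2, p1=5, p2=0, p3=0, p4=5)
step 3: fire α:  (p0=2, p1=5, p2=0, p3=0, p4=5) → (p0=4, p1=8, p2=0, p3=0, p4=2)

(p0=4, p1=8, p2=0, p3=0, p4=2)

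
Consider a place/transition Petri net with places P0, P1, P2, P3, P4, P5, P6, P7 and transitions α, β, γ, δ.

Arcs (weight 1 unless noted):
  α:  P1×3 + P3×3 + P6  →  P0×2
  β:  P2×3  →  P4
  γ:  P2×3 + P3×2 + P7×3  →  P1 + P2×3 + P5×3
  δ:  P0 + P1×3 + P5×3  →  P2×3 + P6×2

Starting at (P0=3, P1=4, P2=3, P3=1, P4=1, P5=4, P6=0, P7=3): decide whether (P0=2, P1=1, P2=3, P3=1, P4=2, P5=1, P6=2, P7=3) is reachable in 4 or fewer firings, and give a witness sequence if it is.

step 1: fire β:  (P0=3, P1=4, P2=3, P3=1, P4=1, P5=4, P6=0, P7=3) → (P0=3, P1=4, P2=0, P3=1, P4=2, P5=4, P6=0, P7=3)
step 2: fire δ:  (P0=3, P1=4, P2=0, P3=1, P4=2, P5=4, P6=0, P7=3) → (P0=2, P1=1, P2=3, P3=1, P4=2, P5=1, P6=2, P7=3)

YES — reachable via ⟨β, δ⟩ (2 firings)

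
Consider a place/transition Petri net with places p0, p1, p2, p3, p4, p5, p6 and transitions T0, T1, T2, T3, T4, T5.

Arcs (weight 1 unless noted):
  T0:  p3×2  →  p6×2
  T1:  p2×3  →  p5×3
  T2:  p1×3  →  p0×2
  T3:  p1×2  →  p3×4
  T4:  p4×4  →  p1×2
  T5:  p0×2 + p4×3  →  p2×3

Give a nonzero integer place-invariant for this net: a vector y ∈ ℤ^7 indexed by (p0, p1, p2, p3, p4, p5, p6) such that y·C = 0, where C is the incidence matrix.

Incidence matrix C (rows=places, cols=transitions):
       T0   T1   T2   T3   T4   T5
   p0   0    0    2    0    0   -2
   p1   0    0   -3   -2    2    0
   p2   0   -3    0    0    0    3
   p3  -2    0    0    4    0    0
   p4   0    0    0    0   -4   -3
   p5   0    3    0    0    0    0
   p6   2    0    0    0    0    0

Candidate y = [3, 2, 3, 1, 1, 3, 1]; check y·C column-wise:
  col T0: 3·0 + 2·0 + 3·0 + 1·-2 + 1·0 + 3·0 + 1·2 = 0
  col T1: 3·0 + 2·0 + 3·-3 + 1·0 + 1·0 + 3·3 + 1·0 = 0
  col T2: 3·2 + 2·-3 + 3·0 + 1·0 + 1·0 + 3·0 + 1·0 = 0
  col T3: 3·0 + 2·-2 + 3·0 + 1·4 + 1·0 + 3·0 + 1·0 = 0
  col T4: 3·0 + 2·2 + 3·0 + 1·0 + 1·-4 + 3·0 + 1·0 = 0
  col T5: 3·-2 + 2·0 + 3·3 + 1·0 + 1·-3 + 3·0 + 1·0 = 0

y = (p0:3, p1:2, p2:3, p3:1, p4:1, p5:3, p6:1)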